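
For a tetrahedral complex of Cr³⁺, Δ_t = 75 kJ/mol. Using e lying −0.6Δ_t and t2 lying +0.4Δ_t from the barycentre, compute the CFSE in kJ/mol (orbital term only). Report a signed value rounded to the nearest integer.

-60

Cr sits in group 6; removing 3 electrons leaves Cr³⁺ with 6 − 3 = 3 d electrons.
Tetrahedral fields are weak (Δₜ ≈ 4/9 Δₒ), so electrons fill high-spin.
Electron filling gives e^2 t2^1.
The orbital stabilization is -0.8Δ_t = -0.8 × 75 = -60 kJ/mol.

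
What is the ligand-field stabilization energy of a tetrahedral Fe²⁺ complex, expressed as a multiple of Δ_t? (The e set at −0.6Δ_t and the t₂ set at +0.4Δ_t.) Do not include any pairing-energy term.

-0.6 Δ_t

Fe sits in group 8; removing 2 electrons leaves Fe²⁺ with 8 − 2 = 6 d electrons.
Tetrahedral splitting is small, so the complex is high-spin.
Configuration: e³ t₂³.
CFSE = 3(-0.6Δ_t) + 3(0.4Δ_t) = -1.8Δ_t + 1.2Δ_t = -0.6Δ_t.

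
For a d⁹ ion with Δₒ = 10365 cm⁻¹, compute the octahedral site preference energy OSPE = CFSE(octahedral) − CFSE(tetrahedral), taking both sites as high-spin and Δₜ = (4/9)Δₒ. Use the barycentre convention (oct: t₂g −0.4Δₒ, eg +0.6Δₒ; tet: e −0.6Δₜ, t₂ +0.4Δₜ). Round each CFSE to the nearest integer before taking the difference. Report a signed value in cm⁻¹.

-4376

Octahedral high-spin t2g^6 e_g^3: CFSE = -0.6 × 10365 = -6219 cm⁻¹.
In a tetrahedral site the filling is e^4 t2^5: CFSE(tet) = -0.4Δₜ = -0.4 × (4/9)(10365) = -1843 cm⁻¹.
OSPE = -6219 − (-1843) = -4376 cm⁻¹.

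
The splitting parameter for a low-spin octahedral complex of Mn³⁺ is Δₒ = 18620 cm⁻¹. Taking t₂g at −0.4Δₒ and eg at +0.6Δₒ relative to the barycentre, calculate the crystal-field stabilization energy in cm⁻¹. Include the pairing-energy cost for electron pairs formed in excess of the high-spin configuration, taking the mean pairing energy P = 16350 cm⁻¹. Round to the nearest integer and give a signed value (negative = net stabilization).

-13442

Mn is in group 7, so Mn³⁺ is d⁴ (7 − 3 = 4).
Configuration: t₂g⁴ eg⁰.
CFSE(orbital) = 4×(-0.4Δₒ) + 0×(0.6Δₒ) = -1.6Δₒ; with Δₒ = 18620 cm⁻¹ that is -29792 cm⁻¹.
Pairing penalty: 1 pair vs 0 in the high-spin reference → 1 extra × P = 16350 cm⁻¹.
Combining: -29792 + 16350 = -13442 cm⁻¹.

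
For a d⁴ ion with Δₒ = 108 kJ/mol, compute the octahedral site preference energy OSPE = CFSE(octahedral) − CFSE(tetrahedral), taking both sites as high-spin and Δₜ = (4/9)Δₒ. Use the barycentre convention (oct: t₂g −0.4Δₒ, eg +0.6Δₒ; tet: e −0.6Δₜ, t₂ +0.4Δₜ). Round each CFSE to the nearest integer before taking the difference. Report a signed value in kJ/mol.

-46

Octahedral high-spin t₂g³ eg¹: CFSE = -0.6 × 108 = -65 kJ/mol.
In a tetrahedral site the filling is e² t₂²: CFSE(tet) = -0.4Δₜ = -0.4 × (4/9)(108) = -19 kJ/mol.
Subtracting, OSPE = -65 − (-19) = -46 kJ/mol.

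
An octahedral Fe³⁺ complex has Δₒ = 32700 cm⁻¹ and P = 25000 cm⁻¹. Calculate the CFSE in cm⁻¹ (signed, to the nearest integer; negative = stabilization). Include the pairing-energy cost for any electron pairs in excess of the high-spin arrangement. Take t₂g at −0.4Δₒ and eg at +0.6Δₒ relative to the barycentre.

Fe sits in group 8; removing 3 electrons leaves Fe³⁺ with 8 − 3 = 5 d electrons.
Here Δₒ > P (32700 > 25000), so the low-spin state is favoured.
Configuration: t₂g⁵ eg⁰.
Orbital CFSE = -2.0Δₒ = -2.0 × 32700 = -65400 cm⁻¹.
Excess pairs vs high-spin: 2 − 0 = 2; pairing cost = +50000 cm⁻¹.
Net CFSE = -65400 + 50000 = -15400 cm⁻¹.

-15400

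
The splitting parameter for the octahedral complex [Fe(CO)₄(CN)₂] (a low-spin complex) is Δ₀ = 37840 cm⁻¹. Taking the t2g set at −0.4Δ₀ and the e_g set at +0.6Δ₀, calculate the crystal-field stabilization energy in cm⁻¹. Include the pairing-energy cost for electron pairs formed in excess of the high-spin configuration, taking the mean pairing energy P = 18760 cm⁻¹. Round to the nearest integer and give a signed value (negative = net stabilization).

Ligand charges: 4×(+0) from CO and 2×(-1) from CN⁻ sum to -2; with overall charge +0, Fe is +2.
Fe is in group 8, so Fe²⁺ is d⁶ (8 − 2 = 6).
Electron filling gives t2g^6 e_g^0.
CFSE(orbital) = 6×(-0.4Δ₀) + 0×(0.6Δ₀) = -2.4Δ₀; with Δ₀ = 37840 cm⁻¹ that is -90816 cm⁻¹.
High-spin d⁶ would be t2g^4 e_g^2 with 1 pair; low-spin has 3, so 2 excess pairs cost +2P = +37520 cm⁻¹.
Net CFSE = -90816 + 37520 = -53296 cm⁻¹.

-53296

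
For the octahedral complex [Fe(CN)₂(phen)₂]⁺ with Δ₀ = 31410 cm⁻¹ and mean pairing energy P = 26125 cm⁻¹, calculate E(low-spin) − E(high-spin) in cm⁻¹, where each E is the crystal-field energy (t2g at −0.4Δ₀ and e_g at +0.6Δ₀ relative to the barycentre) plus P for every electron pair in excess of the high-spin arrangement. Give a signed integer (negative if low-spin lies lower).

Ligand charges: 2×(-1) from CN⁻ and 2×(+0) from phen sum to -2; with overall charge +1, Fe is +3.
Group 8 minus oxidation state +3 gives a d⁵ configuration for Fe³⁺.
In the high-spin limit (t2g^3 e_g^2) the orbital term is 0.0Δ₀ = 0 cm⁻¹, with no excess pairing.
For low-spin the configuration is t2g^5 e_g^0: orbital energy -2.0 × 31410 = -62820 cm⁻¹, and 2 additional pairs relative to high-spin add 52250 cm⁻¹, giving -10570 cm⁻¹.
Thus E(LS) − E(HS) = -10570 cm⁻¹.

-10570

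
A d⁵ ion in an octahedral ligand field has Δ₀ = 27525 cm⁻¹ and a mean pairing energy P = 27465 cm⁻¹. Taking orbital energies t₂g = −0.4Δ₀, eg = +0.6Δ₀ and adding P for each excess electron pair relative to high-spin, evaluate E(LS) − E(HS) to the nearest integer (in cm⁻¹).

-120

High-spin d⁵ fills as t₂g³ eg² with CFSE 3(−0.4) + 2(+0.6) = 0.0Δ₀ = 0 cm⁻¹.
For low-spin the configuration is t₂g⁵ eg⁰: orbital energy -2.0 × 27525 = -55050 cm⁻¹, and 2 additional pairs relative to high-spin add 54930 cm⁻¹, giving -120 cm⁻¹.
The difference is -120 − (0) = -120 cm⁻¹, so low-spin lies lower.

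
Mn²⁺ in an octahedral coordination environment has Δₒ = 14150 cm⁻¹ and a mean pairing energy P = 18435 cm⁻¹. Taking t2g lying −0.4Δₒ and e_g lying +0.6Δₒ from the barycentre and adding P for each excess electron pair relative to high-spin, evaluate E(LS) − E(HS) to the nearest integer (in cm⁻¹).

Mn is in group 7, so Mn²⁺ is d⁵ (7 − 2 = 5).
In the high-spin limit (t2g^3 e_g^2) the orbital term is 0.0Δₒ = 0 cm⁻¹, with no excess pairing.
Low-spin t2g^5 e_g^0 gives -2.0Δₒ = -28300 cm⁻¹, but forming 2 extra pairs costs 2P = 36870 cm⁻¹, so E(LS) = -28300 + 36870 = 8570 cm⁻¹.
The difference is 8570 − (0) = 8570 cm⁻¹, so high-spin lies lower.

8570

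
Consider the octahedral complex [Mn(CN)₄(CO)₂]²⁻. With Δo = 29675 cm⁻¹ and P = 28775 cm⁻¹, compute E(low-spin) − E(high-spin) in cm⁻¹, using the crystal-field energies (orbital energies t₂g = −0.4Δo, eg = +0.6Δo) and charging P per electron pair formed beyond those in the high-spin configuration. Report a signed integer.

Ligand charges: 4×(-1) from CN⁻ and 2×(+0) from CO sum to -4; with overall charge -2, Mn is +2.
Mn sits in group 7; removing 2 electrons leaves Mn²⁺ with 7 − 2 = 5 d electrons.
In the high-spin limit (t₂g³ eg²) the orbital term is 0.0Δo = 0 cm⁻¹, with no excess pairing.
Low-spin t₂g⁵ eg⁰ gives -2.0Δo = -59350 cm⁻¹, but forming 2 extra pairs costs 2P = 57550 cm⁻¹, so E(LS) = -59350 + 57550 = -1800 cm⁻¹.
E(LS) − E(HS) = -1800 − (0) = -1800 cm⁻¹.

-1800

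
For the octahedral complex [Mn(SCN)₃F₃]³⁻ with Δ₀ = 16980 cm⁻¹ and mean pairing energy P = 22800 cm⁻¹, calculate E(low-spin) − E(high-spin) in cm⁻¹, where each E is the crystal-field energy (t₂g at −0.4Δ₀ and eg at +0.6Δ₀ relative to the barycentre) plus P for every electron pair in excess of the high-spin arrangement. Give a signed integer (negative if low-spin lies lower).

Ligand charges: 3×(-1) from SCN⁻ and 3×(-1) from F⁻ sum to -6; with overall charge -3, Mn is +3.
Mn sits in group 7; removing 3 electrons leaves Mn³⁺ with 7 − 3 = 4 d electrons.
In the high-spin limit (t₂g³ eg¹) the orbital term is -0.6Δ₀ = -10188 cm⁻¹, with no excess pairing.
For low-spin the configuration is t₂g⁴ eg⁰: orbital energy -1.6 × 16980 = -27168 cm⁻¹, and 1 additional pair relative to high-spin adds 22800 cm⁻¹, giving -4368 cm⁻¹.
The difference is -4368 − (-10188) = 5820 cm⁻¹, so high-spin lies lower.

5820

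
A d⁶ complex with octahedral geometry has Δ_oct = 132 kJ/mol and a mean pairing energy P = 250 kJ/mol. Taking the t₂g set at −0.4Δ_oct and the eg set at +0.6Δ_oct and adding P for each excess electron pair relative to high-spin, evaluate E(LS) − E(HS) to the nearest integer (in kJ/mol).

In the high-spin limit (t₂g⁴ eg²) the orbital term is -0.4Δ_oct = -53 kJ/mol, with no excess pairing.
Low-spin: t₂g⁶ eg⁰, orbital CFSE = -2.4Δ_oct = -317 kJ/mol; plus 2 excess pairs × P = +500 kJ/mol; total 183 kJ/mol.
Thus E(LS) − E(HS) = 236 kJ/mol.

236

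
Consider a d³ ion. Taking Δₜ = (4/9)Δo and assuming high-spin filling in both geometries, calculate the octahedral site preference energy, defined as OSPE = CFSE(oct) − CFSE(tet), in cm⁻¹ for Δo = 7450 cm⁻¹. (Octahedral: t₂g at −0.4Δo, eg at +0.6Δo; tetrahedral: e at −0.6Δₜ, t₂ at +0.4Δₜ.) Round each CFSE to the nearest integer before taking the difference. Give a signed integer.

In an octahedral site d³ (HS) is t₂g³ eg⁰, giving CFSE(oct) = -1.2Δo = -8940 cm⁻¹.
Tetrahedral e² t₂¹ gives -0.8Δₜ = -0.8 × (4/9) × 7450 = -2649 cm⁻¹.
OSPE = -8940 − (-2649) = -6291 cm⁻¹.

-6291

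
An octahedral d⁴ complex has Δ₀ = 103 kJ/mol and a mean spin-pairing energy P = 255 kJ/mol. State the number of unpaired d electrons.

4

Δ₀ < P, so pairing is avoided: the ground state is high-spin.
Configuration: t2g^3 e_g^1.
Unpaired electrons: 4.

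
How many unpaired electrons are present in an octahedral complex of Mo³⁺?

Mo sits in group 6; removing 3 electrons leaves Mo³⁺ with 6 − 3 = 3 d electrons.
For octahedral d³ the high- and low-spin configurations coincide.
Configuration: t₂g³ eg⁰, giving 3 unpaired electrons.

3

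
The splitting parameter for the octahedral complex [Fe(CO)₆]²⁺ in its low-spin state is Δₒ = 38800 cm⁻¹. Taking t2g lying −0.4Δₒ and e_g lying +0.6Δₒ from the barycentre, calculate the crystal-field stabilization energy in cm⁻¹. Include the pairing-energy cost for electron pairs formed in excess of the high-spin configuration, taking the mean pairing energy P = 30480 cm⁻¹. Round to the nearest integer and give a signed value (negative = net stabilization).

-32160

CO is neutral, so the +2 overall charge sits on Fe: oxidation state +2.
Fe sits in group 8; removing 2 electrons leaves Fe²⁺ with 8 − 2 = 6 d electrons.
Electron filling gives t2g^6 e_g^0.
The orbital stabilization is -2.4Δₒ = -2.4 × 38800 = -93120 cm⁻¹.
High-spin d⁶ would be t2g^4 e_g^2 with 1 pair; low-spin has 3, so 2 excess pairs cost +2P = +60960 cm⁻¹.
Overall CFSE = -93120 + 60960 = -32160 cm⁻¹.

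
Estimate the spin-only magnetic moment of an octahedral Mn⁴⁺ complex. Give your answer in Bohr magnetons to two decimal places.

3.87 Bohr magnetons

Mn is in group 7, so Mn⁴⁺ is d³ (7 − 4 = 3).
Configuration: t2g^3 e_g^0 → 3 unpaired electrons.
μ(spin-only) = √[3(3+2)] = √15 ≈ 3.87 Bohr magnetons.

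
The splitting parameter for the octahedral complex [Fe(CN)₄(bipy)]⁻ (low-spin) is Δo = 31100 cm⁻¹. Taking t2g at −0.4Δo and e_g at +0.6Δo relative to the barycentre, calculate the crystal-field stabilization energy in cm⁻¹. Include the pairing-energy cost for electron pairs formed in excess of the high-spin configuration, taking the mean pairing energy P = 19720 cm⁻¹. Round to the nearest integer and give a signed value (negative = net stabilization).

-22760

Ligand charges: 4×(-1) from CN⁻ and 1×(+0) from bipy sum to -4; with overall charge -1, Fe is +3.
Group 8 minus oxidation state +3 gives a d⁵ configuration for Fe³⁺.
Electron filling gives t2g^5 e_g^0.
The orbital stabilization is -2.0Δo = -2.0 × 31100 = -62200 cm⁻¹.
Relative to high-spin t2g^3 e_g^2 (0 paired), the low-spin configuration has 2 additional pairs, contributing +2 × 19720 = +39440 cm⁻¹.
Overall CFSE = -62200 + 39440 = -22760 cm⁻¹.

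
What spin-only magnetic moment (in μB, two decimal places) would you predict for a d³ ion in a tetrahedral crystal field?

3.87 μB

Tetrahedral splitting is small, so the complex is high-spin.
Configuration: e^2 t2^1 → 3 unpaired electrons.
μ(spin-only) = √[3(3+2)] = √15 ≈ 3.87 μB.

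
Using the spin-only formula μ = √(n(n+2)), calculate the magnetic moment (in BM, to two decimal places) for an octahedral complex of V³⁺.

Group 5 minus oxidation state +3 gives a d² configuration for V³⁺.
Configuration: t2g^2 e_g^0 → 2 unpaired electrons.
μ(spin-only) = √[2(2+2)] = √8 ≈ 2.83 BM.

2.83 BM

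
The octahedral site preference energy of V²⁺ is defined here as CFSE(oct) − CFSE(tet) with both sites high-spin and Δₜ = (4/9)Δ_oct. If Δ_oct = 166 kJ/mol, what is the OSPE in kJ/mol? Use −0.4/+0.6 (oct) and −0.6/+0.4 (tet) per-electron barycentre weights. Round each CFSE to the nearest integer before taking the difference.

V is in group 5, so V²⁺ is d³ (5 − 2 = 3).
Octahedral high-spin t2g^3 e_g^0: CFSE = -1.2 × 166 = -199 kJ/mol.
Tetrahedral: e^2 t2^1, CFSE = 2(−0.6) + 1(+0.4) = -0.8Δₜ = -0.8 × (4/9) × 166 = -59 kJ/mol.
OSPE = -199 − (-59) = -140 kJ/mol.

-140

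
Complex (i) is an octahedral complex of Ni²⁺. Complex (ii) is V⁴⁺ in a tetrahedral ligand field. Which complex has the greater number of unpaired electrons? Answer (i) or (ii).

(i): Ni sits in group 10; removing 2 electrons leaves Ni²⁺ with 10 − 2 = 8 d electrons; t₂g⁶ eg² → 2 unpaired.
(ii): V⁴⁺: group 5, so d-count = 5 − 4 = 1; Tetrahedral splitting is small, so the complex is high-spin; e¹ t₂⁰ → 1 unpaired.
So (i) has more unpaired electrons.

(i)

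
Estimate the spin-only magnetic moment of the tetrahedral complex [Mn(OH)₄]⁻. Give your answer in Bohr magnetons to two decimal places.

Each OH⁻ contributes -1; 4 × (-1) = -4. With overall charge -1, Mn is in the +3 oxidation state.
Mn³⁺: group 7, so d-count = 7 − 3 = 4.
With tetrahedral geometry the complex is necessarily high-spin.
Configuration: e^2 t2^2 → 4 unpaired electrons.
μ(spin-only) = √[4(4+2)] = √24 ≈ 4.90 Bohr magnetons.

4.90 Bohr magnetons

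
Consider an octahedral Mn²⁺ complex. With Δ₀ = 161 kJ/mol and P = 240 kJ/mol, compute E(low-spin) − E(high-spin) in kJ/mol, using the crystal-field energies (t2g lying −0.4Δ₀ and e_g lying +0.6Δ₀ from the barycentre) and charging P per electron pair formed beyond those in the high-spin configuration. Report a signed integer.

158

Group 7 minus oxidation state +2 gives a d⁵ configuration for Mn²⁺.
High-spin: t2g^3 e_g^2, CFSE = 0.0Δ₀ = 0 kJ/mol.
Low-spin: t2g^5 e_g^0, orbital CFSE = -2.0Δ₀ = -322 kJ/mol; plus 2 excess pairs × P = +480 kJ/mol; total 158 kJ/mol.
Thus E(LS) − E(HS) = 158 kJ/mol.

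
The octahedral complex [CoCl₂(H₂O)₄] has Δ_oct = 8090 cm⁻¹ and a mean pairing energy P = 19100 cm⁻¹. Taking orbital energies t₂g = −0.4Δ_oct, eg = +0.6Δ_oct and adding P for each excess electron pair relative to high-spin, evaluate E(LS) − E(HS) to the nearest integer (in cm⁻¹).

11010

Ligand charges: 2×(-1) from Cl⁻ and 4×(+0) from H₂O sum to -2; with overall charge +0, Co is +2.
Group 9 minus oxidation state +2 gives a d⁷ configuration for Co²⁺.
High-spin: t₂g⁵ eg², CFSE = -0.8Δ_oct = -6472 cm⁻¹.
For low-spin the configuration is t₂g⁶ eg¹: orbital energy -1.8 × 8090 = -14562 cm⁻¹, and 1 additional pair relative to high-spin adds 19100 cm⁻¹, giving 4538 cm⁻¹.
The difference is 4538 − (-6472) = 11010 cm⁻¹, so high-spin lies lower.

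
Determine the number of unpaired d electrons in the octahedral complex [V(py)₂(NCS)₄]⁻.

Ligand charges: 2×(+0) from py and 4×(-1) from NCS⁻ sum to -4; with overall charge -1, V is +3.
V sits in group 5; removing 3 electrons leaves V³⁺ with 5 − 3 = 2 d electrons.
Configuration: t₂g² eg⁰, giving 2 unpaired electrons.

2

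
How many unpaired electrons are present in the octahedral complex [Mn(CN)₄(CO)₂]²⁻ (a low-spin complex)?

Ligand charges: 4×(-1) from CN⁻ and 2×(+0) from CO sum to -4; with overall charge -2, Mn is +2.
Mn sits in group 7; removing 2 electrons leaves Mn²⁺ with 7 − 2 = 5 d electrons.
Configuration: t2g^5 e_g^0, giving 1 unpaired electron.

1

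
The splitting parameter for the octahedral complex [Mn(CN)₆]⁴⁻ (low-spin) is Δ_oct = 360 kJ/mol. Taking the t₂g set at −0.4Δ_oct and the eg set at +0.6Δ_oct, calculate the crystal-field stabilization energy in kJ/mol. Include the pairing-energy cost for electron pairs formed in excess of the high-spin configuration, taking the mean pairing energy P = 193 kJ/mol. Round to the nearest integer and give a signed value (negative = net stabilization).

Each CN⁻ contributes -1; 6 × (-1) = -6. With overall charge -4, Mn is in the +2 oxidation state.
Mn is in group 7, so Mn²⁺ is d⁵ (7 − 2 = 5).
Configuration: t₂g⁵ eg⁰.
Orbital CFSE = 5(-0.4) + 0(0.6) = -2.0Δ_oct = -2.0 × 360 = -720 kJ/mol.
Relative to high-spin t₂g³ eg² (0 paired), the low-spin configuration has 2 additional pairs, contributing +2 × 193 = +386 kJ/mol.
Net CFSE = -720 + 386 = -334 kJ/mol.

-334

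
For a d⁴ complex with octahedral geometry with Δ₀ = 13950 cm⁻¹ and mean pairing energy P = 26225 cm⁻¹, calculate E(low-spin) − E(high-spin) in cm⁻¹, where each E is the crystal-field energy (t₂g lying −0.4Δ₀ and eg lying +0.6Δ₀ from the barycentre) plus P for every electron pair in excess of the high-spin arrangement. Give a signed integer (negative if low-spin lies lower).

12275

High-spin: t₂g³ eg¹, CFSE = -0.6Δ₀ = -8370 cm⁻¹.
Low-spin t₂g⁴ eg⁰ gives -1.6Δ₀ = -22320 cm⁻¹, but forming 1 extra pair costs 1P = 26225 cm⁻¹, so E(LS) = -22320 + 26225 = 3905 cm⁻¹.
Thus E(LS) − E(HS) = 12275 cm⁻¹.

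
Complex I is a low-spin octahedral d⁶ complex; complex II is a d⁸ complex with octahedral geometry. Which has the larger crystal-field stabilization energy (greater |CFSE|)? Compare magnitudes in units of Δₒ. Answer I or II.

I: t₂g⁶ eg⁰, CFSE = -2.4Δₒ.
II: For octahedral d⁸ the high- and low-spin configurations coincide; t₂g⁶ eg², CFSE = -1.2Δₒ.
So I has the larger |CFSE|.

I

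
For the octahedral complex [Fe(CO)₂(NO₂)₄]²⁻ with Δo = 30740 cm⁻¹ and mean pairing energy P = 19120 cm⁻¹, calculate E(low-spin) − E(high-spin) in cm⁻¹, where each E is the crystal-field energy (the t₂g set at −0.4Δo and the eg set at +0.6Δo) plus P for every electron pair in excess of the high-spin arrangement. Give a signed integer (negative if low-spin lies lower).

-23240

Ligand charges: 2×(+0) from CO and 4×(-1) from NO₂⁻ sum to -4; with overall charge -2, Fe is +2.
Group 8 minus oxidation state +2 gives a d⁶ configuration for Fe²⁺.
High-spin: t₂g⁴ eg², CFSE = -0.4Δo = -12296 cm⁻¹.
For low-spin the configuration is t₂g⁶ eg⁰: orbital energy -2.4 × 30740 = -73776 cm⁻¹, and 2 additional pairs relative to high-spin add 38240 cm⁻¹, giving -35536 cm⁻¹.
E(LS) − E(HS) = -35536 − (-12296) = -23240 cm⁻¹.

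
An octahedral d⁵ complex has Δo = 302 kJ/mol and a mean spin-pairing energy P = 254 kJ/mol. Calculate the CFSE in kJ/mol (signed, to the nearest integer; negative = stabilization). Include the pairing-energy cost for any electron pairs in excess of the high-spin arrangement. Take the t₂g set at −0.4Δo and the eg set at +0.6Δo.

Here Δo > P (302 > 254), so the low-spin state is favoured.
Filling d⁵ accordingly: t₂g⁵ eg⁰.
Orbital CFSE = -2.0Δo = -2.0 × 302 = -604 kJ/mol.
Excess pairs vs high-spin: 2 − 0 = 2; pairing cost = +508 kJ/mol.
Net CFSE = -604 + 508 = -96 kJ/mol.

-96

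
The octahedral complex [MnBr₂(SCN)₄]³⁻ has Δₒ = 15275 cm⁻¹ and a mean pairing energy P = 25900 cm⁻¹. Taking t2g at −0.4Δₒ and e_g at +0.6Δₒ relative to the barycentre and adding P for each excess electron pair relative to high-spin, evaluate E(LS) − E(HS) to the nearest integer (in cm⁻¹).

Ligand charges: 2×(-1) from Br⁻ and 4×(-1) from SCN⁻ sum to -6; with overall charge -3, Mn is +3.
Mn sits in group 7; removing 3 electrons leaves Mn³⁺ with 7 − 3 = 4 d electrons.
High-spin d⁴ fills as t2g^3 e_g^1 with CFSE 3(−0.4) + 1(+0.6) = -0.6Δₒ = -9165 cm⁻¹.
For low-spin the configuration is t2g^4 e_g^0: orbital energy -1.6 × 15275 = -24440 cm⁻¹, and 1 additional pair relative to high-spin adds 25900 cm⁻¹, giving 1460 cm⁻¹.
Thus E(LS) − E(HS) = 10625 cm⁻¹.

10625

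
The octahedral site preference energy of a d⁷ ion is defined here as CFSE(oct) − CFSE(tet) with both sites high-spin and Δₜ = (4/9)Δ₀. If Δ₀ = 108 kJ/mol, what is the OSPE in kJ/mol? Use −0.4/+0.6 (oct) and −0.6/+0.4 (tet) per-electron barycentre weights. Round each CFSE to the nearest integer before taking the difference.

In an octahedral site d⁷ (HS) is t₂g⁵ eg², giving CFSE(oct) = -0.8Δ₀ = -86 kJ/mol.
Tetrahedral: e⁴ t₂³, CFSE = 4(−0.6) + 3(+0.4) = -1.2Δₜ = -1.2 × (4/9) × 108 = -58 kJ/mol.
OSPE = CFSE(oct) − CFSE(tet) = -86 − (-58) = -28 kJ/mol.

-28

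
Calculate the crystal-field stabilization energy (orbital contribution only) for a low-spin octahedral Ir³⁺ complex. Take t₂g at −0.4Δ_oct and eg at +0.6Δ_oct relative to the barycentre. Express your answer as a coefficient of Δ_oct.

-2.4 Δ_oct

Ir is in group 9, so Ir³⁺ is d⁶ (9 − 3 = 6).
Configuration: t₂g⁶ eg⁰.
CFSE = 6(-0.4Δ_oct) + 0(0.6Δ_oct) = -2.4Δ_oct + 0.0Δ_oct = -2.4Δ_oct.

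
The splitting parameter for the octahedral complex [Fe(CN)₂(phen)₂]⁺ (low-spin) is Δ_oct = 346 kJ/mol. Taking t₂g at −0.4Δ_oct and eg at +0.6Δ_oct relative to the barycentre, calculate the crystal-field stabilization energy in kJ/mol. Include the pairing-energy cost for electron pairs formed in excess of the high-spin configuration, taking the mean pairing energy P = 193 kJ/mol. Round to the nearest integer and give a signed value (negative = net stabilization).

Ligand charges: 2×(-1) from CN⁻ and 2×(+0) from phen sum to -2; with overall charge +1, Fe is +3.
Fe is in group 8, so Fe³⁺ is d⁵ (8 − 3 = 5).
The d⁵ electrons fill as t₂g⁵ eg⁰.
CFSE(orbital) = 5×(-0.4Δ_oct) + 0×(0.6Δ_oct) = -2.0Δ_oct; with Δ_oct = 346 kJ/mol that is -692 kJ/mol.
Pairing penalty: 2 pairs vs 0 in the high-spin reference → 2 extra × P = 386 kJ/mol.
Net CFSE = -692 + 386 = -306 kJ/mol.

-306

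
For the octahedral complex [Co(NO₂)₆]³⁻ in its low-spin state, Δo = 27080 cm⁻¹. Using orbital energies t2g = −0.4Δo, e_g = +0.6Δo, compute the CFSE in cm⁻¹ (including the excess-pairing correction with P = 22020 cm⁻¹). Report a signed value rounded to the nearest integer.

-20952

Each NO₂⁻ contributes -1; 6 × (-1) = -6. With overall charge -3, Co is in the +3 oxidation state.
Co is in group 9, so Co³⁺ is d⁶ (9 − 3 = 6).
The d⁶ electrons fill as t2g^6 e_g^0.
CFSE(orbital) = 6×(-0.4Δo) + 0×(0.6Δo) = -2.4Δo; with Δo = 27080 cm⁻¹ that is -64992 cm⁻¹.
Relative to high-spin t2g^4 e_g^2 (1 paired), the low-spin configuration has 2 additional pairs, contributing +2 × 22020 = +44040 cm⁻¹.
Combining: -64992 + 44040 = -20952 cm⁻¹.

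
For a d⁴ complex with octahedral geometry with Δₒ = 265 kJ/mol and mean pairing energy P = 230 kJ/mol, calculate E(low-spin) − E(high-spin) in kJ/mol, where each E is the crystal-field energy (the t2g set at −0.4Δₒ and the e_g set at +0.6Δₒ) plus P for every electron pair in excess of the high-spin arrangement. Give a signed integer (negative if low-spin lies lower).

In the high-spin limit (t2g^3 e_g^1) the orbital term is -0.6Δₒ = -159 kJ/mol, with no excess pairing.
For low-spin the configuration is t2g^4 e_g^0: orbital energy -1.6 × 265 = -424 kJ/mol, and 1 additional pair relative to high-spin adds 230 kJ/mol, giving -194 kJ/mol.
The difference is -194 − (-159) = -35 kJ/mol, so low-spin lies lower.

-35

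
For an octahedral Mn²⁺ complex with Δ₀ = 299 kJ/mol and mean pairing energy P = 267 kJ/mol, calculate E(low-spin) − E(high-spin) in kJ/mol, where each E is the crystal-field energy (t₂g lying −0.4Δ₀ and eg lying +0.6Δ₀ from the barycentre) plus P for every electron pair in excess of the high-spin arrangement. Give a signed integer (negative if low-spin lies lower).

-64

Mn sits in group 7; removing 2 electrons leaves Mn²⁺ with 7 − 2 = 5 d electrons.
In the high-spin limit (t₂g³ eg²) the orbital term is 0.0Δ₀ = 0 kJ/mol, with no excess pairing.
For low-spin the configuration is t₂g⁵ eg⁰: orbital energy -2.0 × 299 = -598 kJ/mol, and 2 additional pairs relative to high-spin add 534 kJ/mol, giving -64 kJ/mol.
The difference is -64 − (0) = -64 kJ/mol, so low-spin lies lower.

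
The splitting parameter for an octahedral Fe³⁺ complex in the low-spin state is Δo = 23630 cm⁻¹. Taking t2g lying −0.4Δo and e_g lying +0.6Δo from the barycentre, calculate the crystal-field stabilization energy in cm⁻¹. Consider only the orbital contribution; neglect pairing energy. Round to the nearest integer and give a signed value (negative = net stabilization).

-47260

Fe sits in group 8; removing 3 electrons leaves Fe³⁺ with 8 − 3 = 5 d electrons.
Electron filling gives t2g^5 e_g^0.
Orbital CFSE = 5(-0.4) + 0(0.6) = -2.0Δo = -2.0 × 23630 = -47260 cm⁻¹.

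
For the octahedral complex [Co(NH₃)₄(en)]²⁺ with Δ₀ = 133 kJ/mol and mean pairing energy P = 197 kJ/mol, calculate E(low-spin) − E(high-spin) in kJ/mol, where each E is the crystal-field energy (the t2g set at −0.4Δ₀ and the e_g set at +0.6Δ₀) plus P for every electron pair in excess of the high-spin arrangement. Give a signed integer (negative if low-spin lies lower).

Ligand charges: 4×(+0) from NH₃ and 1×(+0) from en sum to +0; with overall charge +2, Co is +2.
Co²⁺: group 9, so d-count = 9 − 2 = 7.
High-spin: t2g^5 e_g^2, CFSE = -0.8Δ₀ = -106 kJ/mol.
Low-spin: t2g^6 e_g^1, orbital CFSE = -1.8Δ₀ = -239 kJ/mol; plus 1 excess pair × P = +197 kJ/mol; total -42 kJ/mol.
The difference is -42 − (-106) = 64 kJ/mol, so high-spin lies lower.

64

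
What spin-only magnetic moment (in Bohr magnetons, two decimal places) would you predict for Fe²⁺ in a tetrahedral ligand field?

Group 8 minus oxidation state +2 gives a d⁶ configuration for Fe²⁺.
Tetrahedral fields are weak (Δₜ ≈ 4/9 Δₒ), so electrons fill high-spin.
Configuration: e³ t₂³ → 4 unpaired electrons.
μ(spin-only) = √[4(4+2)] = √24 ≈ 4.90 Bohr magnetons.

4.90 Bohr magnetons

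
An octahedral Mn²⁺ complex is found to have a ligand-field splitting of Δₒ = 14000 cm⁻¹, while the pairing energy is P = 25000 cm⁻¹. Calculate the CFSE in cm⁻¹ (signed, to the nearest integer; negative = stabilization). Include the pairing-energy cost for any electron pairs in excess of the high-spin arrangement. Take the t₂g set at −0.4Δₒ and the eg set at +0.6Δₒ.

Group 7 minus oxidation state +2 gives a d⁵ configuration for Mn²⁺.
Here Δₒ < P (14000 < 25000), so the high-spin state is favoured.
Filling d⁵ accordingly: t₂g³ eg².
Orbital CFSE = 0.0Δₒ = 0.0 × 14000 = 0 cm⁻¹.
High-spin has no excess pairs, so no pairing correction applies.

0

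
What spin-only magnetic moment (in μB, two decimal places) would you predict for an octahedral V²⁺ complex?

V²⁺: group 5, so d-count = 5 − 2 = 3.
For octahedral d³ the high- and low-spin configurations coincide.
Configuration: t2g^3 e_g^0 → 3 unpaired electrons.
μ(spin-only) = √[3(3+2)] = √15 ≈ 3.87 μB.

3.87 μB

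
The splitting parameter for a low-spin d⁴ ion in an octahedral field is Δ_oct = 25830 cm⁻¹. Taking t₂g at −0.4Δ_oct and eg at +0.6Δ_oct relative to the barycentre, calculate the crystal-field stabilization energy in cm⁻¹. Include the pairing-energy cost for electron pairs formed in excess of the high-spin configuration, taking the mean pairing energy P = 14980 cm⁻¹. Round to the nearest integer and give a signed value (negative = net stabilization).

Electron filling gives t₂g⁴ eg⁰.
CFSE(orbital) = 4×(-0.4Δ_oct) + 0×(0.6Δ_oct) = -1.6Δ_oct; with Δ_oct = 25830 cm⁻¹ that is -41328 cm⁻¹.
Relative to high-spin t₂g³ eg¹ (0 paired), the low-spin configuration has 1 additional pair, contributing +1 × 14980 = +14980 cm⁻¹.
Overall CFSE = -41328 + 14980 = -26348 cm⁻¹.

-26348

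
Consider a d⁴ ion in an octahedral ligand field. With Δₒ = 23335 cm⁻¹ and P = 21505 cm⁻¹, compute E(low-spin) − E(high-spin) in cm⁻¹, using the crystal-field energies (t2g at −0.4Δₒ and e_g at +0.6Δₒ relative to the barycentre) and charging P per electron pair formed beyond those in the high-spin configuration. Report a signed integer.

-1830

High-spin d⁴ fills as t2g^3 e_g^1 with CFSE 3(−0.4) + 1(+0.6) = -0.6Δₒ = -14001 cm⁻¹.
Low-spin t2g^4 e_g^0 gives -1.6Δₒ = -37336 cm⁻¹, but forming 1 extra pair costs 1P = 21505 cm⁻¹, so E(LS) = -37336 + 21505 = -15831 cm⁻¹.
The difference is -15831 − (-14001) = -1830 cm⁻¹, so low-spin lies lower.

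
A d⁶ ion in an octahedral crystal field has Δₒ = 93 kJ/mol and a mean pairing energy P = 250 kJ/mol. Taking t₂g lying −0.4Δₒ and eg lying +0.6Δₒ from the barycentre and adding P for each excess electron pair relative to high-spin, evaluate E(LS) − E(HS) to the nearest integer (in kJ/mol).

High-spin d⁶ fills as t₂g⁴ eg² with CFSE 4(−0.4) + 2(+0.6) = -0.4Δₒ = -37 kJ/mol.
For low-spin the configuration is t₂g⁶ eg⁰: orbital energy -2.4 × 93 = -223 kJ/mol, and 2 additional pairs relative to high-spin add 500 kJ/mol, giving 277 kJ/mol.
The difference is 277 − (-37) = 314 kJ/mol, so high-spin lies lower.

314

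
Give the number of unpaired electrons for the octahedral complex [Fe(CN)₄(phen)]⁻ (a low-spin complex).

1

Ligand charges: 4×(-1) from CN⁻ and 1×(+0) from phen sum to -4; with overall charge -1, Fe is +3.
Fe is in group 8, so Fe³⁺ is d⁵ (8 − 3 = 5).
Configuration: t2g^5 e_g^0, giving 1 unpaired electron.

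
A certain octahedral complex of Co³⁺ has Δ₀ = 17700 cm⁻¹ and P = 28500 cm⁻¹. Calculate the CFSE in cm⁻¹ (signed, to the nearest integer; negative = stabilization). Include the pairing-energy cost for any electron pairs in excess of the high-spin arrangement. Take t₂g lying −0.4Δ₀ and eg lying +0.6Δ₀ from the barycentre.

Group 9 minus oxidation state +3 gives a d⁶ configuration for Co³⁺.
Δ₀ < P, so pairing is avoided: the ground state is high-spin.
Configuration: t₂g⁴ eg².
Orbital CFSE = -0.4Δ₀ = -0.4 × 17700 = -7080 cm⁻¹.
High-spin has no excess pairs, so no pairing correction applies.

-7080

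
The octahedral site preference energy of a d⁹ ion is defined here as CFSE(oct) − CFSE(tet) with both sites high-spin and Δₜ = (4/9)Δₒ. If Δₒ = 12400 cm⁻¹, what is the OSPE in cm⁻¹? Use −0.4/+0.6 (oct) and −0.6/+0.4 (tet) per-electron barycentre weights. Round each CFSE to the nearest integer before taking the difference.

-5236

Octahedral (high-spin): t₂g⁶ eg³, CFSE = 6(−0.4) + 3(+0.6) = -0.6Δₒ = -0.6 × 12400 = -7440 cm⁻¹.
Tetrahedral: e⁴ t₂⁵, CFSE = 4(−0.6) + 5(+0.4) = -0.4Δₜ = -0.4 × (4/9) × 12400 = -2204 cm⁻¹.
OSPE = -7440 − (-2204) = -5236 cm⁻¹.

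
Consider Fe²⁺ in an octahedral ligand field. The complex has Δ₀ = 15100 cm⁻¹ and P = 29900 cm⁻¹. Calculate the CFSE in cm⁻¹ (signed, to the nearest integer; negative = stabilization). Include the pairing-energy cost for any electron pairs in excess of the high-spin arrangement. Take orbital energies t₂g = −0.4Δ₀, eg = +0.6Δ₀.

Group 8 minus oxidation state +2 gives a d⁶ configuration for Fe²⁺.
Here Δ₀ < P (15100 < 29900), so the high-spin state is favoured.
That gives t₂g⁴ eg².
Orbital CFSE = -0.4Δ₀ = -0.4 × 15100 = -6040 cm⁻¹.
High-spin has no excess pairs, so no pairing correction applies.

-6040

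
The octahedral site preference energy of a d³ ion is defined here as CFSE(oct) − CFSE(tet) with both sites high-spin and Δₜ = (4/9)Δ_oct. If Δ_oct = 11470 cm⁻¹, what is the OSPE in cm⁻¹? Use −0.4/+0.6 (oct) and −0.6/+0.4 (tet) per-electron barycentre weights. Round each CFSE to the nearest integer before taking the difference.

-9686

In an octahedral site d³ (HS) is t₂g³ eg⁰, giving CFSE(oct) = -1.2Δ_oct = -13764 cm⁻¹.
Tetrahedral e² t₂¹ gives -0.8Δₜ = -0.8 × (4/9) × 11470 = -4078 cm⁻¹.
OSPE = CFSE(oct) − CFSE(tet) = -13764 − (-4078) = -9686 cm⁻¹.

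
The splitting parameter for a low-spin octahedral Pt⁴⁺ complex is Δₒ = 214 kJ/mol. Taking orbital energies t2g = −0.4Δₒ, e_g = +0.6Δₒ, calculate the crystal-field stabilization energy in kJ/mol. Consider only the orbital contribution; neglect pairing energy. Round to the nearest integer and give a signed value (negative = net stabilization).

Pt is in group 10, so Pt⁴⁺ is d⁶ (10 − 4 = 6).
Electron filling gives t2g^6 e_g^0.
CFSE(orbital) = 6×(-0.4Δₒ) + 0×(0.6Δₒ) = -2.4Δₒ; with Δₒ = 214 kJ/mol that is -514 kJ/mol.

-514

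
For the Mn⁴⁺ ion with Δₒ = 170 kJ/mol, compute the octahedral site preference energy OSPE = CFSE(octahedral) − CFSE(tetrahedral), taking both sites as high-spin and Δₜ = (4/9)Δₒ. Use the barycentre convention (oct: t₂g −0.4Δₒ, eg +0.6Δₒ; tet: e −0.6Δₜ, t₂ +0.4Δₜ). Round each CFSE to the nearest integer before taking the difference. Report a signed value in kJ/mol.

-144

Mn sits in group 7; removing 4 electrons leaves Mn⁴⁺ with 7 − 4 = 3 d electrons.
Octahedral high-spin t₂g³ eg⁰: CFSE = -1.2 × 170 = -204 kJ/mol.
Tetrahedral e² t₂¹ gives -0.8Δₜ = -0.8 × (4/9) × 170 = -60 kJ/mol.
Subtracting, OSPE = -204 − (-60) = -144 kJ/mol.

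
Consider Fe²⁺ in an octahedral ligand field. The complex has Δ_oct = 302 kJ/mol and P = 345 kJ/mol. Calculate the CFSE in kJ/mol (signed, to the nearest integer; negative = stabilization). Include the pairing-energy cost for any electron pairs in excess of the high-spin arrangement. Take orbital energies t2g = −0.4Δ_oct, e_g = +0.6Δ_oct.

-121

Fe sits in group 8; removing 2 electrons leaves Fe²⁺ with 8 − 2 = 6 d electrons.
Δ_oct < P, so pairing is avoided: the ground state is high-spin.
That gives t2g^4 e_g^2.
Orbital CFSE = -0.4Δ_oct = -0.4 × 302 = -121 kJ/mol.
High-spin has no excess pairs, so no pairing correction applies.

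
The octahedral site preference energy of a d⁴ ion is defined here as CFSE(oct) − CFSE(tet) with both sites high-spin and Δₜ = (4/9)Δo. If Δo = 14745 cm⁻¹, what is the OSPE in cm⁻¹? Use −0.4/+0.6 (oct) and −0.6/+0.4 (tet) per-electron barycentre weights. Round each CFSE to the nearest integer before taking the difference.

-6226

Octahedral high-spin t₂g³ eg¹: CFSE = -0.6 × 14745 = -8847 cm⁻¹.
Tetrahedral: e² t₂², CFSE = 2(−0.6) + 2(+0.4) = -0.4Δₜ = -0.4 × (4/9) × 14745 = -2621 cm⁻¹.
Subtracting, OSPE = -8847 − (-2621) = -6226 cm⁻¹.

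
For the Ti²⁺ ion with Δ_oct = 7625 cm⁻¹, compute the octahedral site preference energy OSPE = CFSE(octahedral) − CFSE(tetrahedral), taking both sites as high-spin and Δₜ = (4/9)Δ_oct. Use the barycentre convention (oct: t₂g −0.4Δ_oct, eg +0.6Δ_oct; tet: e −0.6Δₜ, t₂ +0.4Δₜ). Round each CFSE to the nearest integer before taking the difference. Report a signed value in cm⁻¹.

Ti²⁺: group 4, so d-count = 4 − 2 = 2.
In an octahedral site d² (HS) is t2g^2 e_g^0, giving CFSE(oct) = -0.8Δ_oct = -6100 cm⁻¹.
In a tetrahedral site the filling is e^2 t2^0: CFSE(tet) = -1.2Δₜ = -1.2 × (4/9)(7625) = -4067 cm⁻¹.
OSPE = CFSE(oct) − CFSE(tet) = -6100 − (-4067) = -2033 cm⁻¹.

-2033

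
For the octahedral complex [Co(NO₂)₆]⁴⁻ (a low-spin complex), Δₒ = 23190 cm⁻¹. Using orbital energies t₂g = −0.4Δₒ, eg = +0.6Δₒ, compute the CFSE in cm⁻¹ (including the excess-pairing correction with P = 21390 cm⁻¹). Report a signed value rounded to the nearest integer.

Each NO₂⁻ contributes -1; 6 × (-1) = -6. With overall charge -4, Co is in the +2 oxidation state.
Co is in group 9, so Co²⁺ is d⁷ (9 − 2 = 7).
Configuration: t₂g⁶ eg¹.
The orbital stabilization is -1.8Δₒ = -1.8 × 23190 = -41742 cm⁻¹.
High-spin d⁷ would be t₂g⁵ eg² with 2 pairs; low-spin has 3, so 1 excess pair costs +1P = +21390 cm⁻¹.
Combining: -41742 + 21390 = -20352 cm⁻¹.

-20352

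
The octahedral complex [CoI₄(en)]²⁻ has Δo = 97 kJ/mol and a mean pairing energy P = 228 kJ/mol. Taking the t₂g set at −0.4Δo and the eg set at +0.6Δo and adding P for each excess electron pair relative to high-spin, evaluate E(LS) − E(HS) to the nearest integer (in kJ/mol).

Ligand charges: 4×(-1) from I⁻ and 1×(+0) from en sum to -4; with overall charge -2, Co is +2.
Group 9 minus oxidation state +2 gives a d⁷ configuration for Co²⁺.
High-spin: t₂g⁵ eg², CFSE = -0.8Δo = -78 kJ/mol.
Low-spin: t₂g⁶ eg¹, orbital CFSE = -1.8Δo = -175 kJ/mol; plus 1 excess pair × P = +228 kJ/mol; total 53 kJ/mol.
The difference is 53 − (-78) = 131 kJ/mol, so high-spin lies lower.

131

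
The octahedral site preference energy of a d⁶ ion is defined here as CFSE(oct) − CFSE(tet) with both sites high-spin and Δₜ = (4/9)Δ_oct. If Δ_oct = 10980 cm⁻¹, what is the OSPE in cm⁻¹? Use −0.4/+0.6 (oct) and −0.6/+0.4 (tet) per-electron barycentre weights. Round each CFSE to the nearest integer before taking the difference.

Octahedral (high-spin): t₂g⁴ eg², CFSE = 4(−0.4) + 2(+0.6) = -0.4Δ_oct = -0.4 × 10980 = -4392 cm⁻¹.
Tetrahedral e³ t₂³ gives -0.6Δₜ = -0.6 × (4/9) × 10980 = -2928 cm⁻¹.
OSPE = CFSE(oct) − CFSE(tet) = -4392 − (-2928) = -1464 cm⁻¹.

-1464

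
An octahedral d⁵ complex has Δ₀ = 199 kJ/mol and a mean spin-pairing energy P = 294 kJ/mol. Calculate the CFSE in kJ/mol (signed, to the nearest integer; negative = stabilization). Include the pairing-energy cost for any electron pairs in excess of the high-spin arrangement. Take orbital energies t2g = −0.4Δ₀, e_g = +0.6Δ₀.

With Δ₀ < P the complex is high-spin.
Filling d⁵ accordingly: t2g^3 e_g^2.
Orbital CFSE = 0.0Δ₀ = 0.0 × 199 = 0 kJ/mol.
High-spin has no excess pairs, so no pairing correction applies.

0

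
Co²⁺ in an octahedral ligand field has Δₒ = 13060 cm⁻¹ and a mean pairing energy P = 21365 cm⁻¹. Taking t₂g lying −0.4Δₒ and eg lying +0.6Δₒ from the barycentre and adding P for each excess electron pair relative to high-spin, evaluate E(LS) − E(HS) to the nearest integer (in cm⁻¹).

Co is in group 9, so Co²⁺ is d⁷ (9 − 2 = 7).
High-spin d⁷ fills as t₂g⁵ eg² with CFSE 5(−0.4) + 2(+0.6) = -0.8Δₒ = -10448 cm⁻¹.
Low-spin t₂g⁶ eg¹ gives -1.8Δₒ = -23508 cm⁻¹, but forming 1 extra pair costs 1P = 21365 cm⁻¹, so E(LS) = -23508 + 21365 = -2143 cm⁻¹.
E(LS) − E(HS) = -2143 − (-10448) = 8305 cm⁻¹.

8305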